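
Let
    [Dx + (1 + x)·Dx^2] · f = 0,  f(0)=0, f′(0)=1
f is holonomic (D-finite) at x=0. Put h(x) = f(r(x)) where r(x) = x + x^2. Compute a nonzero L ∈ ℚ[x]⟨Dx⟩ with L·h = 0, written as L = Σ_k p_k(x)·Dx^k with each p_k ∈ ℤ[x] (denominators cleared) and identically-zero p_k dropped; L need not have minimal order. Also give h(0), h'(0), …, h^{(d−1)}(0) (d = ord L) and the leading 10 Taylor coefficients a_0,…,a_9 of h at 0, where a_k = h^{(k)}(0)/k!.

f: a_k = 0, 1, -1/2, 1/3, -1/4, 1/5, -1/6, 1/7, -1/8, 1/9, …
f∘r: x↦r, Dx↦Dx/r' in L_f ⇒ L₀.
L = (-1 + 2·x + 2·x^2)·Dx + (1 + 3·x + 3·x^2 + 2·x^3)·Dx^2  (order 2).
h: a_k = 0, 1, 1/2, -2/3, 1/4, 1/5, -1/3, 1/7, 1/8, -2/9, …
ICs: h(0) = 0, h′(0) = 1.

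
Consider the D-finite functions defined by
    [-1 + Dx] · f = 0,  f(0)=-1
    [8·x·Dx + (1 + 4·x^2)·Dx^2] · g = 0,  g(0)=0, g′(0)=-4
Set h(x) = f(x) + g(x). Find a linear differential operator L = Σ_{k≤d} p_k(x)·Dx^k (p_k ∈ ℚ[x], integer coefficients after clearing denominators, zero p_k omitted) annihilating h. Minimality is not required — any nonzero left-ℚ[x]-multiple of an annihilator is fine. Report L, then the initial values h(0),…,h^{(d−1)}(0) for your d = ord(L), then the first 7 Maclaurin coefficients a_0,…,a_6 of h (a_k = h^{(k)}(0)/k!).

f: a_k = -1, -1, -1/2, -1/6, -1/24, -1/120, -1/720, …
g: a_k = 0, -4, 0, 16/3, 0, -64/5, 0, …
h₀=f+g: left-lcm gives L₀, ord ≤ 3.
L = (8 - 8·x - 96·x^2 - 32·x^3)·Dx + (-9 + 88·x^2 - 16·x^4)·Dx^2 + (1 + 8·x + 8·x^2 + 32·x^3 + 16·x^4)·Dx^3  (order 3).
h: a_k = -1, -5, -1/2, 31/6, -1/24, -1537/120, -1/720, …
ICs: h(0) = -1, h′(0) = -5, h′′(0) = -1.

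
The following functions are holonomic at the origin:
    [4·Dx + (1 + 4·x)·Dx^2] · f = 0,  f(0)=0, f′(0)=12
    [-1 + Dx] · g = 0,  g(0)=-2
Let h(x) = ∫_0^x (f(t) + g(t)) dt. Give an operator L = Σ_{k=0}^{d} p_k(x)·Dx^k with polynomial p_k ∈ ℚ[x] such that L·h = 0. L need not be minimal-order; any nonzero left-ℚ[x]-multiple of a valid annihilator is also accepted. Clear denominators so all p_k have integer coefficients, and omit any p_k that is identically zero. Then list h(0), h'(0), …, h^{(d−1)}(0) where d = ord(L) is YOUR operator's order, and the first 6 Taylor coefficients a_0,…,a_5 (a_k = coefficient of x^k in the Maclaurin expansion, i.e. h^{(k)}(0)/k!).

L = (-36 - 16·x)·Dx^2 + (31 - 8·x - 16·x^2)·Dx^3 + (5 + 24·x + 16·x^2)·Dx^4  (order 4).
h: a_k = 0, -2, 5, -25/3, 191/12, -461/12, …
ICs: h(0) = 0, h′(0) = -2, h′′(0) = 10, h′′′(0) = -50.

f: a_k = 0, 12, -24, 64, -192, 3072/5, …
g: a_k = -2, -2, -1, -1/3, -1/12, -1/60, …
Sum ⇒ L₀ = lclm(L_f,L_g) in ℚ(x)⟨Dx⟩.
h=∫₀ˣh₀: take L = L₀·Dx.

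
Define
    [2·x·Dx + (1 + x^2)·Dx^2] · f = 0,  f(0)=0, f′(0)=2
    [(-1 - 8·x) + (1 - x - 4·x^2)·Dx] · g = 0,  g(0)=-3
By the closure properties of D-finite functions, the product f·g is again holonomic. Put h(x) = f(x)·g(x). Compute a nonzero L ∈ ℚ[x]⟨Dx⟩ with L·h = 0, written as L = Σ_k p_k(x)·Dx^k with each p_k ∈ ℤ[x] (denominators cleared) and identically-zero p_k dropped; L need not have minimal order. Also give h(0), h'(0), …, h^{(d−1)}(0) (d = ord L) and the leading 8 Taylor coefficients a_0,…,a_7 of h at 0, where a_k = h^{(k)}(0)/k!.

f: a_k = 0, 2, 0, -2/3, 0, 2/5, 0, -2/7, …
g: a_k = -3, -3, -15, -27, -87, -195, -543, -1323, …
h₀=f·g: eliminate ⇒ L₀, order ≤ 2·1.
L = (8 + 2·x + 24·x^2) + (2 + 14·x + 4·x^2 + 24·x^3)·Dx + (-1 + x + 3·x^2 + x^3 + 4·x^4)·Dx^2  (order 2).
h: a_k = 0, -6, -6, -28, -52, -826/5, -1866/5, -7232/7, …
ICs: h(0) = 0, h′(0) = -6.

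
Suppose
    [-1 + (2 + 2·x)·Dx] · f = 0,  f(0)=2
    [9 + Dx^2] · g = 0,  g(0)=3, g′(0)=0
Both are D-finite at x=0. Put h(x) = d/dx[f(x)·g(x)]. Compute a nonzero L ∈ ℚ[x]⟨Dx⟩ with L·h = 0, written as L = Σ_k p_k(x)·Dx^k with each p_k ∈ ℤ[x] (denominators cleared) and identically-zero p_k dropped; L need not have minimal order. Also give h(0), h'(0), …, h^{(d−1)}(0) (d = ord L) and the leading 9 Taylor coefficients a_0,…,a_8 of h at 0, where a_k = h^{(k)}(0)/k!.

L = (551 + 1968·x + 2712·x^2 + 1728·x^3 + 432·x^4) + (-44 - 140·x - 144·x^2 - 48·x^3)·Dx + (52 + 200·x + 292·x^2 + 192·x^3 + 48·x^4)·Dx^2  (order 2).
h: a_k = 3, -111/2, -315/8, 1497/16, 5505/128, -58941/1280, -86499/5120, 814203/71680, 3020139/1146880, …
ICs: h(0) = 3, h′(0) = -111/2.

f: a_k = 2, 1, -1/4, 1/8, -5/64, 7/128, -21/512, 33/1024, -429/16384, …
g: a_k = 3, 0, -27/2, 0, 81/8, 0, -243/80, 0, 2187/4480, …
Product ⇒ symmetric product L₀, ord ≤ 2.
h₀' ⇒ L via d/dx closure of L₀.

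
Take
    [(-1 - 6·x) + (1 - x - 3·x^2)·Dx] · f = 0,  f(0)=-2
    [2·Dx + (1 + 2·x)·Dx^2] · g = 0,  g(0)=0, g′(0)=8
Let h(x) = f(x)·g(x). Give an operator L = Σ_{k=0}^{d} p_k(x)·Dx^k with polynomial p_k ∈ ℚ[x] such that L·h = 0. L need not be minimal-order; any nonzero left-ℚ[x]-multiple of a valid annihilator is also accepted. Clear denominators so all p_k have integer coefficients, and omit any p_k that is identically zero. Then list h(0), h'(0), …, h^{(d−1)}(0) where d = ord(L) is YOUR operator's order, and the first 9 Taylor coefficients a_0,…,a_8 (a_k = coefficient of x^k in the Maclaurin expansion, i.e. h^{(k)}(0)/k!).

f: a_k = -2, -2, -8, -14, -38, -80, -194, -434, -1016, …
g: a_k = 0, 8, -8, 32/3, -16, 128/5, -128/3, 512/7, -128, …
L₀ := L_f ⊗_s L_g (sym. prod.), ord ≤ 2.
L = (8 + 24·x) + (18·x + 30·x^2)·Dx + (-1 - x + 5·x^2 + 6·x^3)·Dx^2  (order 2).
h: a_k = 0, -16, 0, -208/3, -112/3, -4448/15, -1616/5, -47568/35, -72544/35, …
ICs: h(0) = 0, h′(0) = -16.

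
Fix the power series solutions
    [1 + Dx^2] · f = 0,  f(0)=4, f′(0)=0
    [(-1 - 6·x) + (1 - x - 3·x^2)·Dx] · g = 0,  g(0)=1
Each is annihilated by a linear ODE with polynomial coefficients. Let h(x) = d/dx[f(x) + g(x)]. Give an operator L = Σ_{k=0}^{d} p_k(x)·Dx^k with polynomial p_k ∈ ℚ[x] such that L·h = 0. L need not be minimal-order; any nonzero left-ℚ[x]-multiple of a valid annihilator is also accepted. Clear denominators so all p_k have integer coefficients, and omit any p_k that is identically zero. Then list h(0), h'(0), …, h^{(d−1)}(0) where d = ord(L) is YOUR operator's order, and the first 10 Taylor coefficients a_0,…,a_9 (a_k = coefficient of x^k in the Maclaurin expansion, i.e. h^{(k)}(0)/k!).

L = (464 + 2522·x + 8618·x^2 + 6330·x^3 + 9630·x^4 + 486·x^5 + 486·x^6) + (-43 - 249·x + 114·x^2 + 559·x^3 + 1500·x^4 + 1863·x^5 + 189·x^6 + 162·x^7)·Dx + (464 + 2522·x + 8618·x^2 + 6330·x^3 + 9630·x^4 + 486·x^5 + 486·x^6)·Dx^2 + (-43 - 249·x + 114·x^2 + 559·x^3 + 1500·x^4 + 1863·x^5 + 189·x^6 + 162·x^7)·Dx^3  (order 3).
h: a_k = 1, 4, 21, 230/3, 200, 17459/30, 1519, 5120641/1260, 10431, 2434017599/90720, …
ICs: h(0) = 1, h′(0) = 4, h′′(0) = 42.

f: a_k = 4, 0, -2, 0, 1/6, 0, -1/180, 0, 1/10080, 0, …
g: a_k = 1, 1, 4, 7, 19, 40, 97, 217, 508, 1159, …
Sum ⇒ L₀ = lclm(L_f,L_g) in ℚ(x)⟨Dx⟩.
h=h₀': d/dx-closure on L₀ ⇒ L.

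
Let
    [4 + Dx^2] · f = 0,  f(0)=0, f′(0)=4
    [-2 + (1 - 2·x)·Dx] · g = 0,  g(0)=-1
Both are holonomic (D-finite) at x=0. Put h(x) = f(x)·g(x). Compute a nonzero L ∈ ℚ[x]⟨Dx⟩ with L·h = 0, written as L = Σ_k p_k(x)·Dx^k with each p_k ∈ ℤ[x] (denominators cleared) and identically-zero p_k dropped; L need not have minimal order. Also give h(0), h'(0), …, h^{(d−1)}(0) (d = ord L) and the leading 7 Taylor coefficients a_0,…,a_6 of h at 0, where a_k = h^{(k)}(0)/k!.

L = (-4 + 8·x) + 4·Dx + (-1 + 2·x)·Dx^2  (order 2).
h: a_k = 0, -4, -8, -40/3, -80/3, -808/15, -1616/15, …
ICs: h(0) = 0, h′(0) = -4.

f: a_k = 0, 4, 0, -8/3, 0, 8/15, 0, …
g: a_k = -1, -2, -4, -8, -16, -32, -64, …
L₀ := L_f ⊗_s L_g (sym. prod.), ord ≤ 2.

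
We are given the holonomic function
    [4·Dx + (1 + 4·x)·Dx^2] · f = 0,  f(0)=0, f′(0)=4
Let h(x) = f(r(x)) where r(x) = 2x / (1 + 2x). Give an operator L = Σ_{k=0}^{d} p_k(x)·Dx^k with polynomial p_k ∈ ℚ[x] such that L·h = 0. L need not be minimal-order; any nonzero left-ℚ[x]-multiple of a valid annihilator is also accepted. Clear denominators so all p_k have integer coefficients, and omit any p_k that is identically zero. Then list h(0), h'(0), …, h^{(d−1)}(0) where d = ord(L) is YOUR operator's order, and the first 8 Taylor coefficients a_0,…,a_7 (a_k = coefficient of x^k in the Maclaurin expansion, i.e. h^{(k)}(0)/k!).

L = (12 + 40·x)·Dx + (1 + 12·x + 20·x^2)·Dx^2  (order 2).
h: a_k = 0, 8, -48, 992/3, -2496, 99968/5, -166656, 9999872/7, …
ICs: h(0) = 0, h′(0) = 8.

f: a_k = 0, 4, -8, 64/3, -64, 1024/5, -2048/3, 16384/7, …
f∘r: x↦r, Dx↦Dx/r' in L_f ⇒ L₀.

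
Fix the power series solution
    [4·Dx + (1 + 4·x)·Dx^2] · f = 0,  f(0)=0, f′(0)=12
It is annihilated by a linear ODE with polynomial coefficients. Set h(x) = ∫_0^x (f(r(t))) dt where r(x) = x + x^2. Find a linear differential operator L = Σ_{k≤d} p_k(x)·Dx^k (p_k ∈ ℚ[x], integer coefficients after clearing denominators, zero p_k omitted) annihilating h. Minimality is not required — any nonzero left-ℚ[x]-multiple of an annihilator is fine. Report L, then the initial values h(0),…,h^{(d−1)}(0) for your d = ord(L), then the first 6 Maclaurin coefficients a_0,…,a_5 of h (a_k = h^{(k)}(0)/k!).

f: a_k = 0, 12, -24, 64, -192, 3072/5, …
Change of var in L_f (x↦r) gives L₀.
∫: right-multiply L₀ by Dx.
L = 2·Dx^2 + (1 + 2·x)·Dx^3  (order 3).
h: a_k = 0, 0, 6, -4, 4, -24/5, …
ICs: h(0) = 0, h′(0) = 0, h′′(0) = 12.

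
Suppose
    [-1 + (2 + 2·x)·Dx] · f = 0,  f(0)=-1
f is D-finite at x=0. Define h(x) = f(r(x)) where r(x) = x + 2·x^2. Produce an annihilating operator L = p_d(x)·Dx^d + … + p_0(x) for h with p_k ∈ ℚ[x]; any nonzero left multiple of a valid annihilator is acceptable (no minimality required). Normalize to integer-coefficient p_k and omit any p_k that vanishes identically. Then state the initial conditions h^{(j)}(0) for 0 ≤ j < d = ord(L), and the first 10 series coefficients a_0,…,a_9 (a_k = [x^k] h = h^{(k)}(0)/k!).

f: a_k = -1, -1/2, 1/8, -1/16, 5/128, -7/256, 21/1024, -33/2048, 429/32768, -715/65536, …
h₀=f(r): pull back L_f along r ⇒ L₀.
L = (-1 - 4·x) + (2 + 2·x + 4·x^2)·Dx  (order 1).
h: a_k = -1, -1/2, -7/8, 7/16, 21/128, -119/256, 189/1024, 791/2048, -17843/32768, -4011/65536, …
ICs: h(0) = -1.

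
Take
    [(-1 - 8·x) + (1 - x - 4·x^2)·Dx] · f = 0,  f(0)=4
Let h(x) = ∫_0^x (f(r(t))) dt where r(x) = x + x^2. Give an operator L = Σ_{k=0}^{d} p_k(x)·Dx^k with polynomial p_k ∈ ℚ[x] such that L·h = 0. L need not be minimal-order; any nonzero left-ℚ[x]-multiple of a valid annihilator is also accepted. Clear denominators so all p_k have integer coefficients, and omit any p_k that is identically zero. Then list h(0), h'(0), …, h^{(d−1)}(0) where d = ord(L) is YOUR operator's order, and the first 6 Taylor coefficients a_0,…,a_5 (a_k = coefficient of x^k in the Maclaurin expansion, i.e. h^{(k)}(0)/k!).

f: a_k = 4, 4, 20, 36, 116, 260, …
L₀ from L_f via x↦r, Dx↦r'^{-1}Dx.
h=∫h₀ ⇒ L = L₀·Dx.
L = (1 + 10·x + 24·x^2 + 16·x^3)·Dx + (-1 + x + 5·x^2 + 8·x^3 + 4·x^4)·Dx^2  (order 2).
h: a_k = 0, 4, 2, 8, 19, 244/5, …
ICs: h(0) = 0, h′(0) = 4.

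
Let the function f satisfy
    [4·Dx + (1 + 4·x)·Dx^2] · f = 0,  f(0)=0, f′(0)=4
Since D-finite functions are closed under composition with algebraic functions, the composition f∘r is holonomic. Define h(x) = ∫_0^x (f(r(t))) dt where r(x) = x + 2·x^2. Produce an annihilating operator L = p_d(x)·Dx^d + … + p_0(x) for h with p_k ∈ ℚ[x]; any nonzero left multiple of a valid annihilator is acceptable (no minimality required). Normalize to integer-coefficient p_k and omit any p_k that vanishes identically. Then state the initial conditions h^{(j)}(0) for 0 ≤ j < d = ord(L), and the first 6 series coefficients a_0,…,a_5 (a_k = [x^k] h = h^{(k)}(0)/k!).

f: a_k = 0, 4, -8, 64/3, -64, 1024/5, …
Change of var in L_f (x↦r) gives L₀.
h=∫h₀ ⇒ L = L₀·Dx.
L = (16·x + 32·x^2)·Dx^2 + (1 + 8·x + 24·x^2 + 32·x^3)·Dx^3  (order 3).
h: a_k = 0, 0, 2, 0, -8/3, 32/5, …
ICs: h(0) = 0, h′(0) = 0, h′′(0) = 4.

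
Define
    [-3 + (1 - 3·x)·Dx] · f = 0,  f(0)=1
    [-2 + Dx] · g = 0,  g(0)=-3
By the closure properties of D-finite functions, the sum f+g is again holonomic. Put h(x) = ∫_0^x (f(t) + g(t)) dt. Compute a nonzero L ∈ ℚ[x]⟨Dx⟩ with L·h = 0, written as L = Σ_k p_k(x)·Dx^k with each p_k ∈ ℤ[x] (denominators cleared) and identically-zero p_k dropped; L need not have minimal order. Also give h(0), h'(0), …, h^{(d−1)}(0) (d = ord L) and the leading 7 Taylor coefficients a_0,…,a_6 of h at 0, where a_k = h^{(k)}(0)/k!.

f: a_k = 1, 3, 9, 27, 81, 243, 729, …
g: a_k = -3, -6, -6, -4, -2, -4/5, -4/15, …
L₀ := lclm(L_f,L_g); ord L₀ ≤ 1+1.
h=∫h₀ ⇒ L = L₀·Dx.
L = (-24 - 36·x)·Dx + (14 + 24·x - 36·x^2)·Dx^2 + (-1 - 3·x + 18·x^2)·Dx^3  (order 3).
h: a_k = 0, -2, -3/2, 1, 23/4, 79/5, 1211/30, …
ICs: h(0) = 0, h′(0) = -2, h′′(0) = -3.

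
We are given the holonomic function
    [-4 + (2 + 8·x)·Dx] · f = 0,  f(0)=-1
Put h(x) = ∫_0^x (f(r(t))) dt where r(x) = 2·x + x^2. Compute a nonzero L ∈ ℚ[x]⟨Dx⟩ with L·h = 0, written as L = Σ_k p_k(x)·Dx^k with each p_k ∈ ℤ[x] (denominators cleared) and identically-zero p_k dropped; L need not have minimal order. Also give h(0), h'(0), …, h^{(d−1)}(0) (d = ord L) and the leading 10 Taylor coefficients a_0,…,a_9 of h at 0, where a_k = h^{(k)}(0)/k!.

f: a_k = -1, -2, 2, -4, 10, -28, 84, -264, 858, -2860, …
L₀ from L_f via x↦r, Dx↦r'^{-1}Dx.
h=∫h₀ ⇒ L = L₀·Dx.
L = (-4 - 4·x)·Dx + (1 + 8·x + 4·x^2)·Dx^2  (order 2).
h: a_k = 0, -1, -2, 2, -6, 114/5, -100, 3372/7, -2478, 40142/3, …
ICs: h(0) = 0, h′(0) = -1.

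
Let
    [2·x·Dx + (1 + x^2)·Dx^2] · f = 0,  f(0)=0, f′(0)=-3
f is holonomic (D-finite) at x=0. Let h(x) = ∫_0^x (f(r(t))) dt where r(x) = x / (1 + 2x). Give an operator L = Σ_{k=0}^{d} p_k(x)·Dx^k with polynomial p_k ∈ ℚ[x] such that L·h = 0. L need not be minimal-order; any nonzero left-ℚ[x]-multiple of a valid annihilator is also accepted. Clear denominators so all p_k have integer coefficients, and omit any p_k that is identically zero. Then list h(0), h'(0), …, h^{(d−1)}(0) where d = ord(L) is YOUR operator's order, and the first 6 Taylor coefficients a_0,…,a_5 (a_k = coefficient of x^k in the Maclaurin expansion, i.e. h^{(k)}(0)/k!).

f: a_k = 0, -3, 0, 1, 0, -3/5, …
Change of var in L_f (x↦r) gives L₀.
h=∫h₀ ⇒ L = L₀·Dx.
L = (4 + 10·x)·Dx^2 + (1 + 4·x + 5·x^2)·Dx^3  (order 3).
h: a_k = 0, 0, -3/2, 2, -11/4, 18/5, …
ICs: h(0) = 0, h′(0) = 0, h′′(0) = -3.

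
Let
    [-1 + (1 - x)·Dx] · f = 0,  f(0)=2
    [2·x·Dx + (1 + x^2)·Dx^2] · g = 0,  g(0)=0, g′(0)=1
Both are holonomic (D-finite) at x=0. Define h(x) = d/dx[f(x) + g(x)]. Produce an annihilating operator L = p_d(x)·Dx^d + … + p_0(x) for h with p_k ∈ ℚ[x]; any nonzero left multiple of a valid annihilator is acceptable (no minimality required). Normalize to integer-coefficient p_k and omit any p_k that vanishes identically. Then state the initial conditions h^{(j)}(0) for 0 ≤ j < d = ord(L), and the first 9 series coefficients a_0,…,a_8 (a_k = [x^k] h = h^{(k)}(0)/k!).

L = (-2 + 8·x + 6·x^2) + (4 - 2·x + 4·x^2 + 6·x^3)·Dx + (-1 + x^4)·Dx^2  (order 2).
h: a_k = 3, 4, 5, 8, 11, 12, 13, 16, 19, …
ICs: h(0) = 3, h′(0) = 4.

f: a_k = 2, 2, 2, 2, 2, 2, 2, 2, 2, …
g: a_k = 0, 1, 0, -1/3, 0, 1/5, 0, -1/7, 0, …
f+g: L₀ = lclm(L_f,L_g), ord ≤ 1+2.
h₀' ⇒ L via d/dx closure of L₀.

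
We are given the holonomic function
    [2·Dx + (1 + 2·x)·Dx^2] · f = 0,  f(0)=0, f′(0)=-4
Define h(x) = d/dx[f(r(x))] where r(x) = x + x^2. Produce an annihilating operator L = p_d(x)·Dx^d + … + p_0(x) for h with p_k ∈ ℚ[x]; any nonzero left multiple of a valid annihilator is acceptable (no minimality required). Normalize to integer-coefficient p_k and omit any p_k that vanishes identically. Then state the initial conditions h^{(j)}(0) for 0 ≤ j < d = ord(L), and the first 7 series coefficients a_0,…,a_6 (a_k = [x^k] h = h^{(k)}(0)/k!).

f: a_k = 0, -4, 4, -16/3, 8, -64/5, 64/3, …
f∘r: x↦r, Dx↦Dx/r' in L_f ⇒ L₀.
h=h₀': d/dx-closure on L₀ ⇒ L.
L = (4·x + 4·x^2) + (1 + 4·x + 6·x^2 + 4·x^3)·Dx  (order 1).
h: a_k = -4, 0, 8, -16, 16, 0, -32, …
ICs: h(0) = -4.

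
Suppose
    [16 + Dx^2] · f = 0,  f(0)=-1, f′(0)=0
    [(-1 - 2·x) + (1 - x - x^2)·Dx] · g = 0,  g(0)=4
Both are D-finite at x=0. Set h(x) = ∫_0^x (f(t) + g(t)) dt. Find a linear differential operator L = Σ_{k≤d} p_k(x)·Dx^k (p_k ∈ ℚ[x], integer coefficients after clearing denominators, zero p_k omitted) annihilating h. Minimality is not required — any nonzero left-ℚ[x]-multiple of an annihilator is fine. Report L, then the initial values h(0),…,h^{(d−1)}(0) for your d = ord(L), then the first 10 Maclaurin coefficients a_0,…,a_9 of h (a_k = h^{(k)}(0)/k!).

f: a_k = -1, 0, 8, 0, -32/3, 0, 256/45, 0, -512/315, 0, …
g: a_k = 4, 4, 8, 12, 20, 32, 52, 84, 136, 220, …
h₀=f+g: left-lcm gives L₀, ord ≤ 3.
h=∫₀ˣh₀: take L = L₀·Dx.
L = (-272 - 384·x + 352·x^2 - 192·x^3 - 640·x^4 - 256·x^5)·Dx + (160 - 368·x - 32·x^2 + 544·x^3 - 48·x^4 - 384·x^5 - 128·x^6)·Dx^2 + (-17 - 24·x + 22·x^2 - 12·x^3 - 40·x^4 - 16·x^5)·Dx^3 + (10 - 23·x - 2·x^2 + 34·x^3 - 3·x^4 - 24·x^5 - 8·x^6)·Dx^4  (order 4).
h: a_k = 0, 3, 2, 16/3, 3, 28/15, 16/3, 2596/315, 21/2, 42328/2835, …
ICs: h(0) = 0, h′(0) = 3, h′′(0) = 4, h′′′(0) = 32.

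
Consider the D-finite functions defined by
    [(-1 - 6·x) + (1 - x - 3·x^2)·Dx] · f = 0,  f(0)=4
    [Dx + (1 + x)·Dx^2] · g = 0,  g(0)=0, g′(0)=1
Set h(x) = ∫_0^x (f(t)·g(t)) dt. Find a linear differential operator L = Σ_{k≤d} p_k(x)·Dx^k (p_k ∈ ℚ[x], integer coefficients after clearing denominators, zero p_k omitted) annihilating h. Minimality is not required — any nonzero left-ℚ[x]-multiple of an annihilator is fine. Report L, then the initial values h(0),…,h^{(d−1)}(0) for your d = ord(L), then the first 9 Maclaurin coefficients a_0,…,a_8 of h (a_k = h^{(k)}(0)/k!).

f: a_k = 4, 4, 16, 28, 76, 160, 388, 868, 2032, …
g: a_k = 0, 1, -1/2, 1/3, -1/4, 1/5, -1/6, 1/7, -1/8, …
h₀=f·g: eliminate ⇒ L₀, order ≤ 1·2.
h=∫h₀ ⇒ L = L₀·Dx.
L = (7 + 12·x)·Dx + (1 + 15·x + 15·x^2)·Dx^2 + (-1 + 4·x^2 + 3·x^3)·Dx^3  (order 3).
h: a_k = 0, 0, 2, 2/3, 23/6, 61/15, 1007/90, 1912/105, 34591/840, …
ICs: h(0) = 0, h′(0) = 0, h′′(0) = 4.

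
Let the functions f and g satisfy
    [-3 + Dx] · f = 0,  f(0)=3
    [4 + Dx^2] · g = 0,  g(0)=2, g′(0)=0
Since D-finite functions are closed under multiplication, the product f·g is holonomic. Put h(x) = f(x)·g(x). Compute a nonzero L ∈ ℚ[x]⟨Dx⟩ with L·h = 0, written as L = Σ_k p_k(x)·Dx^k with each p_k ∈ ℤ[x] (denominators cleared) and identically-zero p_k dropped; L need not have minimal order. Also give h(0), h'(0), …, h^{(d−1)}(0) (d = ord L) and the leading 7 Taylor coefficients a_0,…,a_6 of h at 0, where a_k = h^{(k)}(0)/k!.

f: a_k = 3, 9, 27/2, 27/2, 81/8, 243/40, 243/80, …
g: a_k = 2, 0, -4, 0, 4/3, 0, -8/45, …
Sym-product of L_f,L_g gives L₀ (≤ ord 2).
L = 13 - 6·Dx + Dx^2  (order 2).
h: a_k = 6, 18, 15, -9, -119/4, -597/20, -407/24, …
ICs: h(0) = 6, h′(0) = 18.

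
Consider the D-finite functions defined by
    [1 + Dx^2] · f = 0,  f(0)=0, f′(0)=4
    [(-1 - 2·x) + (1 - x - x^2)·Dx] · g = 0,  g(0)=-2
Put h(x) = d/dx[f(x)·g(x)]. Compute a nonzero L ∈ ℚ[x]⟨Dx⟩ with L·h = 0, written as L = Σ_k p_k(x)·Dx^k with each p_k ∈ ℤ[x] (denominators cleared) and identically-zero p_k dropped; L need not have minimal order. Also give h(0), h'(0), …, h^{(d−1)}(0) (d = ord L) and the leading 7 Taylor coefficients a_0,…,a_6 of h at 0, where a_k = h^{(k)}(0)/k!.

f: a_k = 0, 4, 0, -2/3, 0, 1/30, 0, …
g: a_k = -2, -2, -4, -6, -10, -16, -26, …
h₀=f·g: eliminate ⇒ L₀, order ≤ 2·1.
h=h₀': d/dx-closure on L₀ ⇒ L.
L = (3 - 2·x - x^2 + 2·x^3 + x^4) + (4 + 10·x + 6·x^2 + 4·x^3)·Dx + (-1 + x^2 + 2·x^3 + x^4)·Dx^2  (order 2).
h: a_k = -8, -16, -44, -272/3, -187, -1802/5, -61403/90, …
ICs: h(0) = -8, h′(0) = -16.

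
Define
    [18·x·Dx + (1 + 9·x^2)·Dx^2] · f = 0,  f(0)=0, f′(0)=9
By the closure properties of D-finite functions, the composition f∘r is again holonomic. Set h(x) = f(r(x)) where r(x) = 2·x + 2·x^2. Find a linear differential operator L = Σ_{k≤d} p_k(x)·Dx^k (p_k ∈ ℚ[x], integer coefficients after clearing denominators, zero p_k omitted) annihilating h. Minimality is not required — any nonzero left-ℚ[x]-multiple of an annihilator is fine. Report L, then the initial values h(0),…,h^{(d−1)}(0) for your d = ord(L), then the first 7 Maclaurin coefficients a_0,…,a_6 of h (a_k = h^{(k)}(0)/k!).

L = (-2 + 72·x + 288·x^2 + 432·x^3 + 216·x^4)·Dx + (1 + 2·x + 36·x^2 + 144·x^3 + 180·x^4 + 72·x^5)·Dx^2  (order 2).
h: a_k = 0, 18, 18, -216, -648, 20088/5, 23112, …
ICs: h(0) = 0, h′(0) = 18.

f: a_k = 0, 9, 0, -27, 0, 729/5, 0, …
Change of var in L_f (x↦r) gives L₀.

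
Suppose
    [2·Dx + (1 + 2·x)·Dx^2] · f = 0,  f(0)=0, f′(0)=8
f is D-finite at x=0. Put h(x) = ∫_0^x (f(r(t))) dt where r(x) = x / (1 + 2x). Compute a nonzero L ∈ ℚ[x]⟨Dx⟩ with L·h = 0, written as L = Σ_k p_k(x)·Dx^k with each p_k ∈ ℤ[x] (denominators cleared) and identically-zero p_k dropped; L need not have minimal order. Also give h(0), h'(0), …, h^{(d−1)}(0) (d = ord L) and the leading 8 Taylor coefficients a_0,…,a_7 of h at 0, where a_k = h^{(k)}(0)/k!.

L = (6 + 16·x)·Dx^2 + (1 + 6·x + 8·x^2)·Dx^3  (order 3).
h: a_k = 0, 0, 4, -8, 56/3, -48, 1984/15, -384, …
ICs: h(0) = 0, h′(0) = 0, h′′(0) = 8.

f: a_k = 0, 8, -8, 32/3, -16, 128/5, -128/3, 512/7, …
f∘r: x↦r, Dx↦Dx/r' in L_f ⇒ L₀.
h=∫₀ˣh₀: take L = L₀·Dx.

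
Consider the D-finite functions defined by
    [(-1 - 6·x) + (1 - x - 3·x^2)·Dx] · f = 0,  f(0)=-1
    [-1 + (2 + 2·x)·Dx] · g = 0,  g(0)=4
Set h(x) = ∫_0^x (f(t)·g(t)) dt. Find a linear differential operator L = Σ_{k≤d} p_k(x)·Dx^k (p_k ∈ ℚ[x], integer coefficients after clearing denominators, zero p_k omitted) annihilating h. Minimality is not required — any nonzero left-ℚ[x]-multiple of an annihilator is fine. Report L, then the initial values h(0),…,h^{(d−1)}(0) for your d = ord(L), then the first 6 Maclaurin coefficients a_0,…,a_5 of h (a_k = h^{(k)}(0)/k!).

f: a_k = -1, -1, -4, -7, -19, -40, …
g: a_k = 4, 2, -1/2, 1/4, -5/32, 7/64, …
Sym-product of L_f,L_g gives L₀ (≤ ord 1).
h=∫₀ˣh₀: take L = L₀·Dx.
L = (3 + 13·x + 9·x^2)·Dx + (-2 + 8·x^2 + 6·x^3)·Dx^2  (order 2).
h: a_k = 0, -4, -3, -35/6, -143/16, -2819/160, …
ICs: h(0) = 0, h′(0) = -4.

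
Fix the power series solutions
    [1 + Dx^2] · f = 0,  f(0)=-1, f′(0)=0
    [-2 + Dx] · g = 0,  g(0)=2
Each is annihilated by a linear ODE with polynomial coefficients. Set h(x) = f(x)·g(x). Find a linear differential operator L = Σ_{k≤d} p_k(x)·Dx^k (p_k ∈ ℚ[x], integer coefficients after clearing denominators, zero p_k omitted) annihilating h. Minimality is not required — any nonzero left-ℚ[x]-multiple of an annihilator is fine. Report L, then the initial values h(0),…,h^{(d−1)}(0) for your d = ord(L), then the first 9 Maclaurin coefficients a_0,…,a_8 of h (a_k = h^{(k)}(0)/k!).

L = 5 - 4·Dx + Dx^2  (order 2).
h: a_k = -2, -4, -3, -2/3, 7/12, 19/30, 13/40, 139/1260, 527/20160, …
ICs: h(0) = -2, h′(0) = -4.

f: a_k = -1, 0, 1/2, 0, -1/24, 0, 1/720, 0, -1/40320, …
g: a_k = 2, 4, 4, 8/3, 4/3, 8/15, 8/45, 16/315, 4/315, …
L₀ := L_f ⊗_s L_g (sym. prod.), ord ≤ 2.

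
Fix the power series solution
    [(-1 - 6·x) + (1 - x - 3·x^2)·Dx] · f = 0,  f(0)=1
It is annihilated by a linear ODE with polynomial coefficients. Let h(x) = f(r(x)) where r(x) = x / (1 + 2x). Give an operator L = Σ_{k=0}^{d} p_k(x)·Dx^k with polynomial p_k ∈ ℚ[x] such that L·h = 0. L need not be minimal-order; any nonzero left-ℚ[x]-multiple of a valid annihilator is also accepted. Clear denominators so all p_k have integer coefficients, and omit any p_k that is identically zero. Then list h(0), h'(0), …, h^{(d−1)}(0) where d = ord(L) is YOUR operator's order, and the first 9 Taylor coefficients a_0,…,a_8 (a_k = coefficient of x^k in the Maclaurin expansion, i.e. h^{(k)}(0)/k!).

f: a_k = 1, 1, 4, 7, 19, 40, 97, 217, 508, …
f∘r: x↦r, Dx↦Dx/r' in L_f ⇒ L₀.
L = (1 + 8·x) + (-1 - 5·x - 5·x^2 + 2·x^3)·Dx  (order 1).
h: a_k = 1, 1, 2, -5, 17, -56, 185, -611, 2018, …
ICs: h(0) = 1.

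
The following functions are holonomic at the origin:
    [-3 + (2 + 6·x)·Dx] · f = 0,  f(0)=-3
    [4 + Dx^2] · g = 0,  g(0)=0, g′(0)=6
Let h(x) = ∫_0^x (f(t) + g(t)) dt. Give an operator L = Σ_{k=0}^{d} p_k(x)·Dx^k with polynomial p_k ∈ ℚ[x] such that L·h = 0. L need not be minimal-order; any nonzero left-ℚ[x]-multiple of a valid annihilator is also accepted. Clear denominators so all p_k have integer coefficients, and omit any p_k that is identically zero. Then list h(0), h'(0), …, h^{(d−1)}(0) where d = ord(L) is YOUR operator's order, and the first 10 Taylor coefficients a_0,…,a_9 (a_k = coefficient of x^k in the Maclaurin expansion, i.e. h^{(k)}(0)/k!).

f: a_k = -3, -9/2, 27/8, -81/16, 1215/128, -5103/256, 45927/1024, -216513/2048, 8444007/32768, -42220035/65536, …
g: a_k = 0, 6, 0, -4, 0, 4/5, 0, -8/105, 0, 4/945, …
Weyl lclm of L_f,L_g ⇒ L₀ (ord ≤ 3).
h=∫₀ˣh₀: take L = L₀·Dx.
L = (-516 - 1152·x - 1728·x^2)·Dx + (56 + 936·x + 3456·x^2 + 3456·x^3)·Dx^2 + (-129 - 288·x - 432·x^2)·Dx^3 + (14 + 234·x + 864·x^2 + 864·x^3)·Dx^4  (order 4).
h: a_k = 0, -3, 3/4, 9/8, -145/64, 243/128, -24491/7680, 6561/1024, -22750249/1720320, 938223/32768, …
ICs: h(0) = 0, h′(0) = -3, h′′(0) = 3/2, h′′′(0) = 27/4.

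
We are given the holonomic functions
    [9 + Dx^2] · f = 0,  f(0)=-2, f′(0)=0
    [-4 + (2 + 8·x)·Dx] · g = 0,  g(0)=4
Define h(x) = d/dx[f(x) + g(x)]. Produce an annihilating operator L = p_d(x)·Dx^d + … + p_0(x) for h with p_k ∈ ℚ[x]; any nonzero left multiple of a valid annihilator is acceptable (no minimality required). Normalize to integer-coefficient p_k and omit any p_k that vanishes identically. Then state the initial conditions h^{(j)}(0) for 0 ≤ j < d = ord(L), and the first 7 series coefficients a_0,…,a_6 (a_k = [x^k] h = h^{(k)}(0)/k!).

f: a_k = -2, 0, 9, 0, -27/4, 0, 81/40, …
g: a_k = 4, 8, -8, 16, -40, 112, -336, …
h₀=f+g: left-lcm gives L₀, ord ≤ 3.
Derive L from L₀ (diff closure).
L = (-414 - 432·x - 864·x^2) + (-63 - 468·x - 1296·x^2 - 1728·x^3)·Dx + (-46 - 48·x - 96·x^2)·Dx^2 + (-7 - 52·x - 144·x^2 - 192·x^3)·Dx^3  (order 3).
h: a_k = 8, 2, 48, -187, 560, -40077/20, 7392, …
ICs: h(0) = 8, h′(0) = 2, h′′(0) = 96.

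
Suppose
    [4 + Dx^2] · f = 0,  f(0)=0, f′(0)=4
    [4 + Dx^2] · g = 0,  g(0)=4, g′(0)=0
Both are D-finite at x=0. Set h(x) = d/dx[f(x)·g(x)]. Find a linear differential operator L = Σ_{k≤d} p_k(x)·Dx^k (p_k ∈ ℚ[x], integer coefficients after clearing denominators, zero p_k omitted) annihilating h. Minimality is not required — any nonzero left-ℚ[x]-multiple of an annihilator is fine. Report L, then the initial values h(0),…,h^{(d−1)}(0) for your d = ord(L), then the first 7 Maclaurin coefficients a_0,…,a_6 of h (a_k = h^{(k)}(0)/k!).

L = 16 + Dx^2  (order 2).
h: a_k = 16, 0, -128, 0, 512/3, 0, -4096/45, …
ICs: h(0) = 16, h′(0) = 0.

f: a_k = 0, 4, 0, -8/3, 0, 8/15, 0, …
g: a_k = 4, 0, -8, 0, 8/3, 0, -16/45, …
Product ⇒ symmetric product L₀, ord ≤ 4.
h₀' ⇒ L via d/dx closure of L₀.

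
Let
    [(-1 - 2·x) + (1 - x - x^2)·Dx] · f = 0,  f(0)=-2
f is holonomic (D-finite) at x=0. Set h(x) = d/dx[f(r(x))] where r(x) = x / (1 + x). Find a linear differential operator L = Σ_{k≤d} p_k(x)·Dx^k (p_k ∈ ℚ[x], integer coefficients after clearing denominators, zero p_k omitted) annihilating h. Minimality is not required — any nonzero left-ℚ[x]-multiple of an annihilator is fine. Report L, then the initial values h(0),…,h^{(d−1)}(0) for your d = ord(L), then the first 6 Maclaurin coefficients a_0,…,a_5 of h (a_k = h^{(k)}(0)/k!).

f: a_k = -2, -2, -4, -6, -10, -16, …
L₀ from L_f via x↦r, Dx↦r'^{-1}Dx.
h₀' ⇒ L via d/dx closure of L₀.
L = (2 + 6·x + 12·x^2 + 6·x^3) + (-1 - 5·x - 6·x^2 + x^3 + 3·x^4)·Dx  (order 1).
h: a_k = -2, -4, 0, -8, 10, -24, …
ICs: h(0) = -2.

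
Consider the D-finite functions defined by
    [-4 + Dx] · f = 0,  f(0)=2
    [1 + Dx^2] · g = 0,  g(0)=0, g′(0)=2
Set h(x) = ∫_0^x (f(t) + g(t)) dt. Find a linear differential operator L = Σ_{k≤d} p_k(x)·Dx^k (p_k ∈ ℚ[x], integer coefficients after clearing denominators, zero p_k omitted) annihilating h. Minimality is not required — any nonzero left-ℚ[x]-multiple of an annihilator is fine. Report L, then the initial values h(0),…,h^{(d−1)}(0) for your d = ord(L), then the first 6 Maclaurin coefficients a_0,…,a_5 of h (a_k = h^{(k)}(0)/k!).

L = -4·Dx + Dx^2 - 4·Dx^3 + Dx^4  (order 4).
h: a_k = 0, 2, 5, 16/3, 21/4, 64/15, …
ICs: h(0) = 0, h′(0) = 2, h′′(0) = 10, h′′′(0) = 32.

f: a_k = 2, 8, 16, 64/3, 64/3, 256/15, …
g: a_k = 0, 2, 0, -1/3, 0, 1/60, …
h₀=f+g: left-lcm gives L₀, ord ≤ 3.
Integrate: L := L₀·Dx.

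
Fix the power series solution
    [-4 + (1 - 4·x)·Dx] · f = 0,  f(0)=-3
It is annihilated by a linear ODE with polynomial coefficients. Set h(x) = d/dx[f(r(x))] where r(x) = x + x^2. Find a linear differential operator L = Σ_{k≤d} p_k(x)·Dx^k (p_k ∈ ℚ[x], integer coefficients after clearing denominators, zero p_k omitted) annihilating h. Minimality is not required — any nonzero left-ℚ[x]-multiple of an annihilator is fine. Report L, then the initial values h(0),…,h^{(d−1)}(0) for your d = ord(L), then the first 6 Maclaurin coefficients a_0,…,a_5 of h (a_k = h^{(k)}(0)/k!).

L = (10 + 24·x + 24·x^2) + (-1 + 2·x + 12·x^2 + 8·x^3)·Dx  (order 1).
h: a_k = -12, -120, -864, -5568, -33600, -194688, …
ICs: h(0) = -12.

f: a_k = -3, -12, -48, -192, -768, -3072, …
Change of var in L_f (x↦r) gives L₀.
Differentiate: ansatz ord ≤ ord L₀ ⇒ L.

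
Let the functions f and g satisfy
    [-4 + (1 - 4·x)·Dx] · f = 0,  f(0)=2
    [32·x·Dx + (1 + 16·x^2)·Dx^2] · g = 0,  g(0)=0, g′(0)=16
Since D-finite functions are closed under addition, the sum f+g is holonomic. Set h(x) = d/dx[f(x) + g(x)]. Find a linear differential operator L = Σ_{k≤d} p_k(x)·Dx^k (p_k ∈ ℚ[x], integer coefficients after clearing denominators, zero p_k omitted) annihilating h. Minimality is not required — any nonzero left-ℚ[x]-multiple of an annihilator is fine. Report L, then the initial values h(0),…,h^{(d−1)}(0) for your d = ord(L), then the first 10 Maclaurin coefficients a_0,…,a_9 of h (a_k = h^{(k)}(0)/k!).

f: a_k = 2, 8, 32, 128, 512, 2048, 8192, 32768, 131072, 524288, …
g: a_k = 0, 16, 0, -256/3, 0, 4096/5, 0, -65536/7, 0, 1048576/9, …
L₀ := lclm(L_f,L_g); ord L₀ ≤ 1+2.
h=h₀': d/dx-closure on L₀ ⇒ L.
L = (-32 + 512·x + 1536·x^2) + (16 - 32·x + 256·x^2 + 1536·x^3)·Dx + (-1 + 256·x^4)·Dx^2  (order 2).
h: a_k = 24, 64, 128, 2048, 14336, 49152, 163840, 1048576, 5767168, 20971520, …
ICs: h(0) = 24, h′(0) = 64.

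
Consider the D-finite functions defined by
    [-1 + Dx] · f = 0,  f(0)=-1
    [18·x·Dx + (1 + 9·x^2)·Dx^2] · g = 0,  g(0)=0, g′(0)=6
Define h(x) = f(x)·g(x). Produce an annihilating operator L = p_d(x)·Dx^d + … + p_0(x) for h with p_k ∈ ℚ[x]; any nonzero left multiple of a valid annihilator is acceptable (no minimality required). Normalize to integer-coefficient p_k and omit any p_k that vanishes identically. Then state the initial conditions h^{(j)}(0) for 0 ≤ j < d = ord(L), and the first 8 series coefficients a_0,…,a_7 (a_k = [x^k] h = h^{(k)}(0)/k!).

f: a_k = -1, -1, -1/2, -1/6, -1/24, -1/120, -1/720, -1/5040, …
g: a_k = 0, 6, 0, -18, 0, 486/5, 0, -4374/7, …
Product ⇒ symmetric product L₀, ord ≤ 2.
L = (1 - 18·x + 9·x^2) + (-2 + 18·x - 18·x^2)·Dx + (1 + 9·x^2)·Dx^2  (order 2).
h: a_k = 0, -6, -6, 15, 17, -1769/20, -377/4, 484679/840, …
ICs: h(0) = 0, h′(0) = -6.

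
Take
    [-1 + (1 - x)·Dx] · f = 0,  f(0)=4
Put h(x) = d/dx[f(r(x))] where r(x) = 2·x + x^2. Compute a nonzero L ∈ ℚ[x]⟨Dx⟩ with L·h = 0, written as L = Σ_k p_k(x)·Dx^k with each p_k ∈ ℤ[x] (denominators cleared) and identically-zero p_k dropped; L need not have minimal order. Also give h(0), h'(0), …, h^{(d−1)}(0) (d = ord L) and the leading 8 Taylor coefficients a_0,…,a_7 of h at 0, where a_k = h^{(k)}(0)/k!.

f: a_k = 4, 4, 4, 4, 4, 4, 4, 4, …
Change of var in L_f (x↦r) gives L₀.
Differentiate: ansatz ord ≤ ord L₀ ⇒ L.
L = (5 + 6·x + 3·x^2) + (-1 + x + 3·x^2 + x^3)·Dx  (order 1).
h: a_k = 8, 40, 144, 464, 1400, 4056, 11424, 31520, …
ICs: h(0) = 8.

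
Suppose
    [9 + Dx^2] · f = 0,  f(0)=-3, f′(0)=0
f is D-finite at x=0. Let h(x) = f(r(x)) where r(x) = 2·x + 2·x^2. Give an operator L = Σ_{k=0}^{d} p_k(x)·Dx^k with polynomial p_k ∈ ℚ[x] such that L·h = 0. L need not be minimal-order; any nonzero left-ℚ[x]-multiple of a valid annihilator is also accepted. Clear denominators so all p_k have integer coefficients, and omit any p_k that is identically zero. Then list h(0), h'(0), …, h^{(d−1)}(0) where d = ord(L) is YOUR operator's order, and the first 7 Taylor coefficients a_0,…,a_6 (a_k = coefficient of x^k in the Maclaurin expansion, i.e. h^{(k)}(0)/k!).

L = (36 + 216·x + 432·x^2 + 288·x^3) - 2·Dx + (1 + 2·x)·Dx^2  (order 2).
h: a_k = -3, 0, 54, 108, -108, -648, -3888/5, …
ICs: h(0) = -3, h′(0) = 0.

f: a_k = -3, 0, 27/2, 0, -81/8, 0, 243/80, …
Substitute x→r, Dx→(1/r')Dx; clear ⇒ L₀.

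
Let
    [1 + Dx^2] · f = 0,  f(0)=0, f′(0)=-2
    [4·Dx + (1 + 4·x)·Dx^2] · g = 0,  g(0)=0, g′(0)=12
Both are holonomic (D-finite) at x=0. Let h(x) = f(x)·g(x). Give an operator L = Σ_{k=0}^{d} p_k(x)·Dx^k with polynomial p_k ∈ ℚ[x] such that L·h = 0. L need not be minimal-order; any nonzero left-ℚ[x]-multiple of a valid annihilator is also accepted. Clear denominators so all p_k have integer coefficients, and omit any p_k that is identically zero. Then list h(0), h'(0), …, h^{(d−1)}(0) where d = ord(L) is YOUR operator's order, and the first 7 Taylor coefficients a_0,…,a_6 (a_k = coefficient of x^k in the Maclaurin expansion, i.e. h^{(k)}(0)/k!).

L = (-147 - 144·x - 224·x^2 + 256·x^3 + 256·x^4) + (-56 - 160·x + 384·x^2 + 512·x^3)·Dx + (-150 - 160·x - 192·x^2 + 512·x^3 + 512·x^4)·Dx^2 + (-56 - 160·x + 384·x^2 + 512·x^3)·Dx^3 + (-3 - 16·x + 32·x^2 + 256·x^3 + 256·x^4)·Dx^4  (order 4).
h: a_k = 0, 0, -24, 48, -124, 376, -3623/3, …
ICs: h(0) = 0, h′(0) = 0, h′′(0) = -48, h′′′(0) = 288.

f: a_k = 0, -2, 0, 1/3, 0, -1/60, 0, …
g: a_k = 0, 12, -24, 64, -192, 3072/5, -2048, …
L₀ := L_f ⊗_s L_g (sym. prod.), ord ≤ 4.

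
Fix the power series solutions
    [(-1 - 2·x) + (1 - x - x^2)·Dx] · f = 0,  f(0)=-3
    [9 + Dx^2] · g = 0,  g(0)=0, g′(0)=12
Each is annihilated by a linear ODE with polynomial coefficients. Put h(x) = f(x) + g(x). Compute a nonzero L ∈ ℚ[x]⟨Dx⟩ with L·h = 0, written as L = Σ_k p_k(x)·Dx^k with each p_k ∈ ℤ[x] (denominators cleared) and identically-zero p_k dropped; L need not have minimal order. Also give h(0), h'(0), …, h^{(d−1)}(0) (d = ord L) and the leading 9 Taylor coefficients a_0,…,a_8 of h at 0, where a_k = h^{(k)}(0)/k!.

L = (243 + 432·x - 81·x^2 + 216·x^3 + 405·x^4 + 162·x^5) + (-117 + 225·x + 36·x^2 - 297·x^3 + 54·x^4 + 243·x^5 + 81·x^6)·Dx + (27 + 48·x - 9·x^2 + 24·x^3 + 45·x^4 + 18·x^5)·Dx^2 + (-13 + 25·x + 4·x^2 - 33·x^3 + 6·x^4 + 27·x^5 + 9·x^6)·Dx^3  (order 3).
h: a_k = -3, 9, -6, -27, -15, -159/10, -39, -9063/140, -102, …
ICs: h(0) = -3, h′(0) = 9, h′′(0) = -12.

f: a_k = -3, -3, -6, -9, -15, -24, -39, -63, -102, …
g: a_k = 0, 12, 0, -18, 0, 81/10, 0, -243/140, 0, …
L₀ := lclm(L_f,L_g); ord L₀ ≤ 1+2.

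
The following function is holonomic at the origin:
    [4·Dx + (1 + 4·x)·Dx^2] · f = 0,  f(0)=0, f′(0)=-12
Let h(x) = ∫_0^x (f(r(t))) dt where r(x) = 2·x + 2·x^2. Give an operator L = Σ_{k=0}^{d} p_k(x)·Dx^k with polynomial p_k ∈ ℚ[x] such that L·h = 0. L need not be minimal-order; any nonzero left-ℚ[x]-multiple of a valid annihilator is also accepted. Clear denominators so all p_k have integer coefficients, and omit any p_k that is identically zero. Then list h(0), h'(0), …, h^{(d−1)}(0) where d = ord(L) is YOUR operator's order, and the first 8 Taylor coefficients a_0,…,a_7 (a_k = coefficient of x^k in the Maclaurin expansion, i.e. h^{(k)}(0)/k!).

L = (6 + 16·x + 16·x^2)·Dx^2 + (1 + 10·x + 24·x^2 + 16·x^3)·Dx^3  (order 3).
h: a_k = 0, 0, -12, 24, -80, 1632/5, -7424/5, 50688/7, …
ICs: h(0) = 0, h′(0) = 0, h′′(0) = -24.

f: a_k = 0, -12, 24, -64, 192, -3072/5, 2048, -49152/7, …
f∘r: x↦r, Dx↦Dx/r' in L_f ⇒ L₀.
h=∫₀ˣh₀: take L = L₀·Dx.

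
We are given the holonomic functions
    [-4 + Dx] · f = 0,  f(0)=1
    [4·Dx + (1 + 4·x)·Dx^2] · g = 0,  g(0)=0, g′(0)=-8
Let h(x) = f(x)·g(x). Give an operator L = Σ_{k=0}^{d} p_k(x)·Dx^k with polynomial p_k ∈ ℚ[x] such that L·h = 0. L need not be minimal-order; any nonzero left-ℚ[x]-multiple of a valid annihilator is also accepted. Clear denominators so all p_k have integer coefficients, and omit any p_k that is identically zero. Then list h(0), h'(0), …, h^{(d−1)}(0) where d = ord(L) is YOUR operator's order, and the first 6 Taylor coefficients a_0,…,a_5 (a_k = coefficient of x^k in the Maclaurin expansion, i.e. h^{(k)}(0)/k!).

L = 64·x + (-4 - 32·x)·Dx + (1 + 4·x)·Dx^2  (order 2).
h: a_k = 0, -8, -16, -128/3, 0, -768/5, …
ICs: h(0) = 0, h′(0) = -8.

f: a_k = 1, 4, 8, 32/3, 32/3, 128/15, …
g: a_k = 0, -8, 16, -128/3, 128, -2048/5, …
f·g: L₀ = L_f ⊗_s L_g, ord ≤ 1·2.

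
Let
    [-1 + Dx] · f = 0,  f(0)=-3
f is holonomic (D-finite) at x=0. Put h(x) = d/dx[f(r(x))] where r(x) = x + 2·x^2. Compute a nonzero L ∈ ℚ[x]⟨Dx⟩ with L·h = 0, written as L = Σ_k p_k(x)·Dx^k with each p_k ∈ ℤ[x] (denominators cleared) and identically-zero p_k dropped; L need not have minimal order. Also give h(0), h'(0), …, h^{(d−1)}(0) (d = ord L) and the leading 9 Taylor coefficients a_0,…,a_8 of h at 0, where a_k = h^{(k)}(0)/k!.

L = (5 + 8·x + 16·x^2) + (-1 - 4·x)·Dx  (order 1).
h: a_k = -3, -15, -39/2, -73/2, -281/8, -1741/40, -1697/48, -57233/1680, -328753/13440, …
ICs: h(0) = -3.

f: a_k = -3, -3, -3/2, -1/2, -1/8, -1/40, -1/240, -1/1680, -1/13440, …
L₀ from L_f via x↦r, Dx↦r'^{-1}Dx.
Differentiate: ansatz ord ≤ ord L₀ ⇒ L.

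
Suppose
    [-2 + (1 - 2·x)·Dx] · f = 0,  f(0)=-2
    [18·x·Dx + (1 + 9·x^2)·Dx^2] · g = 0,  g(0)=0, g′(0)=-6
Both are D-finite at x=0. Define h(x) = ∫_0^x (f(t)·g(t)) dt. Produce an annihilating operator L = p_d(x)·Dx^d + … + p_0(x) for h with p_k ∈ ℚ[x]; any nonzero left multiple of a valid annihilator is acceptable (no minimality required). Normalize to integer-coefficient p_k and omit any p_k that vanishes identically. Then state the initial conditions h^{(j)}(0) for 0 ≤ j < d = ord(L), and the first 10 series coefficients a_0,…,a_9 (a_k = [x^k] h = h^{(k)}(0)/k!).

L = 36·x·Dx + (4 - 18·x + 72·x^2)·Dx^2 + (-1 + 2·x - 9·x^2 + 18·x^3)·Dx^3  (order 3).
h: a_k = 0, 0, 6, 8, 3, 24/5, 202/5, 2424/35, -2451/70, -6536/105, …
ICs: h(0) = 0, h′(0) = 0, h′′(0) = 12.

f: a_k = -2, -4, -8, -16, -32, -64, -128, -256, -512, -1024, …
g: a_k = 0, -6, 0, 18, 0, -486/5, 0, 4374/7, 0, -4374, …
Sym-product of L_f,L_g gives L₀ (≤ ord 2).
h=∫₀ˣh₀: take L = L₀·Dx.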